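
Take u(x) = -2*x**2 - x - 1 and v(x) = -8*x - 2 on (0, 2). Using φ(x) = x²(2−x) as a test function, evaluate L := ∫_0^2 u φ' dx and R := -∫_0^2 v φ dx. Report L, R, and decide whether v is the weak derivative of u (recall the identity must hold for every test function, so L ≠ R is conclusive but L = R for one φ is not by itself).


LHS = 116/15, RHS = 232/15. No, v is not the weak derivative of u.

u(x) = -2*x**2 - x - 1, classical derivative u'(x) = -4*x - 1.
φ(x) = x²(2−x), so φ'(x) = x*(4 - 3*x).
Note φ(0) = φ(2) = 0, so the boundary term u·φ vanishes.
LHS = ∫_0^2 u(x) φ'(x) dx = ∫_0^2 (6*x^4 - 5*x^3 - x^2 - 4*x) dx. Term by term:
  ∫_0^2 6*x^4 dx = 192/5;  ∫_0^2 -5*x^3 dx = -20;  ∫_0^2 -x^2 dx = -8/3;
  ∫_0^2 -4*x dx = -8.
Sum: 192/5 − 20 − 8/3 − 8 = 116/15.
So LHS = 116/15.
∫_0^2 v(x) φ(x) dx = ∫_0^2 (8*x^4 - 14*x^3 - 4*x^2) dx. Term by term:
  ∫_0^2 8*x^4 dx = 256/5;  ∫_0^2 -14*x^3 dx = -56;  ∫_0^2 -4*x^2 dx = -32/3.
Sum: 256/5 − 56 − 32/3 = -232/15.
So RHS = -∫_0^2 v(x) φ(x) dx = 232/15.
LHS − RHS = -116/15 ≠ 0, so the identity fails.
(For a valid weak derivative the identity must hold for EVERY test function, in particular this one. The failure shows v is NOT the weak derivative of u.)
Correct weak derivative would be u'(x) = -4*x - 1.


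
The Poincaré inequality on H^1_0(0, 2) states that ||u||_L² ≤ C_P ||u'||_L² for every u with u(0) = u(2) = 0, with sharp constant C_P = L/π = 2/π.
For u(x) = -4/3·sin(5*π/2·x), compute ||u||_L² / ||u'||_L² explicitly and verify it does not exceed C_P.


||u||_L² / ||u'||_L² = 2/(5*π) < C_P = 2/π.

u(x) = -4/3·sin(5*π/2·x), so u'(x) = -10*π*cos(5*π*x/2)/3.
Writing u(x) = A·sin(kπx/L) with A = -4/3 and k = 5, use ∫_0^L sin²(kπx/L) dx = L/2 and ∫_0^L cos²(kπx/L) dx = L/2.
u² = 16/9·sin²(5*π/2·x) and (u')² = 100*π^2/9·cos²(5*π/2·x), and each of sin², cos² integrates to L/2 = 1 over (0, 2).
∫_0^2 u² dx = 16/9, so ||u||_L² = 4/3.
∫_0^2 (u')² dx = 100*π^2/9, so ||u'||_L² = 10*π/3.
Ratio ||u||_L² / ||u'||_L² = 2/(5*π).
Sharp Poincaré constant on H^1_0(0, 2) is C_P = L/π = 2/π, achieved by sin(π/2·x).
This is the k = 5 harmonic; the ratio L/(kπ) is strictly less than C_P = L/π, consistent with the sharp inequality ||u||_L² ≤ C_P ||u'||_L².


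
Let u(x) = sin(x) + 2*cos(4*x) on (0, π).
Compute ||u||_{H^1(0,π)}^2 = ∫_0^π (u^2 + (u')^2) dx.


||u||_{H^1(0,π)}^2 = -136/15 + 35*π

u'(x) = -8*sin(4*x) + cos(x).
Expand u² and (u')² and integrate term by term on (0, π), using: for integers n ≥ 1, ∫_0^π sin²(nx) dx = ∫_0^π cos²(nx) dx = π/2; for n ≠ n', ∫_0^π sin(nx)sin(n'x) dx = ∫_0^π cos(nx)cos(n'x) dx = 0; and by product-to-sum, ∫_0^π sin(nx)cos(n'x) dx = ½∫_0^π [sin((n+n')x) + sin((n−n')x)] dx, which is 0 when n+n' is even and 2n/(n²−n'²) when n+n' is odd (it need not vanish on (0, π)).
  u² squared terms: (2)²·∫cos(4x)² dx = 4·π/2 = 2*π;  (1)²·∫sin(x)² dx = 1·π/2 = π/2.
  u² cross terms: 2·(2)·(1)·∫cos(4x)·sin(x) dx = 4·(-2/15) = -8/15.
  So ∫_0^π u² dx = 2*π + π/2 − 8/15 = -8/15 + 5*π/2.
  (u')² squared terms: (-8)²·∫sin(4x)² dx = 64·π/2 = 32*π;  (1)²·∫cos(x)² dx = 1·π/2 = π/2.
  (u')² cross terms: 2·(-8)·(1)·∫sin(4x)·cos(x) dx = -16·(8/15) = -128/15.
  So ∫_0^π (u')² dx = 32*π + π/2 − 128/15 = -128/15 + 65*π/2.
||u||_{H^1}^2 = (-8/15 + 5*π/2) + (-128/15 + 65*π/2) = -136/15 + 35*π.


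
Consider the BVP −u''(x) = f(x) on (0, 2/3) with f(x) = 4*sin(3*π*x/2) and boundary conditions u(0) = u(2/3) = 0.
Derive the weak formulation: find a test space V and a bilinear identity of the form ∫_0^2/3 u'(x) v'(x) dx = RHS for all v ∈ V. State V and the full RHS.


V = H^1_0(0, 2/3) (so v(0) = v(2/3) = 0); weak form: ∫_0^2/3 u'v' dx = ∫_0^2/3 (4*sin(3*π*x/2)) v dx for all v ∈ V.

Multiply both sides by a test function v and integrate from 0 to 2/3:
  ∫_0^2/3 −u''(x) v(x) dx = ∫_0^2/3 f(x) v(x) dx.
Integrate the LHS by parts once:
  ∫_0^2/3 −u'' v dx = −[u'(x) v(x)]_0^2/3 + ∫_0^2/3 u'(x) v'(x) dx.
Thus ∫_0^2/3 u'(x) v'(x) dx = ∫_0^2/3 f(x) v(x) dx + [u'(x) v(x)]_0^2/3.
Choose V so that boundary terms are either known or forced to vanish.
u is Dirichlet: u(0) = u(2/3) = 0. Let V = H^1_0(0, 2/3); then v(0) = v(2/3) = 0, and [u' v]_0^2/3 = 0.
Weak formulation: find u (satisfying any essential BC) such that ∫_0^2/3 u'(x) v'(x) dx = ∫_0^2/3 f v dx for all v ∈ V.
Substituting f(x) = 4*sin(3*π*x/2), the right-hand side is ∫_0^2/3 (4*sin(3*π*x/2)) v dx.


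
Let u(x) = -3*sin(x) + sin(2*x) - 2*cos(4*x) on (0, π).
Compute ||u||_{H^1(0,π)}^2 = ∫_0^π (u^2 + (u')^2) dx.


||u||_{H^1(0,π)}^2 = -136/5 + 91*π/2

u'(x) = 8*sin(4*x) - 3*cos(x) + 2*cos(2*x).
Expand u² and (u')² and integrate term by term on (0, π), using: for integers n ≥ 1, ∫_0^π sin²(nx) dx = ∫_0^π cos²(nx) dx = π/2; for n ≠ n', ∫_0^π sin(nx)sin(n'x) dx = ∫_0^π cos(nx)cos(n'x) dx = 0; and by product-to-sum, ∫_0^π sin(nx)cos(n'x) dx = ½∫_0^π [sin((n+n')x) + sin((n−n')x)] dx, which is 0 when n+n' is even and 2n/(n²−n'²) when n+n' is odd (it need not vanish on (0, π)).
  u² squared terms: (-3)²·∫sin(x)² dx = 9·π/2 = 9*π/2;  (-2)²·∫cos(4x)² dx = 4·π/2 = 2*π;  (1)²·∫sin(2x)² dx = 1·π/2 = π/2.
  u² cross terms: 2·(-3)·(-2)·∫sin(x)·cos(4x) dx = 12·(-2/15) = -8/5;  2·(-3)·(1)·∫sin(x)·sin(2x) dx = -6·(0) = 0;  2·(-2)·(1)·∫cos(4x)·sin(2x) dx = -4·(0) = 0.
  So ∫_0^π u² dx = 9*π/2 + 2*π + π/2 − 8/5 + 0 + 0 = -8/5 + 7*π.
  (u')² squared terms: (-3)²·∫cos(x)² dx = 9·π/2 = 9*π/2;  (2)²·∫cos(2x)² dx = 4·π/2 = 2*π;  (8)²·∫sin(4x)² dx = 64·π/2 = 32*π.
  (u')² cross terms: 2·(-3)·(2)·∫cos(x)·cos(2x) dx = -12·(0) = 0;  2·(-3)·(8)·∫cos(x)·sin(4x) dx = -48·(8/15) = -128/5;  2·(2)·(8)·∫cos(2x)·sin(4x) dx = 32·(0) = 0.
  So ∫_0^π (u')² dx = 9*π/2 + 2*π + 32*π + 0 − 128/5 + 0 = -128/5 + 77*π/2.
||u||_{H^1}^2 = (-8/5 + 7*π) + (-128/5 + 77*π/2) = -136/5 + 91*π/2.


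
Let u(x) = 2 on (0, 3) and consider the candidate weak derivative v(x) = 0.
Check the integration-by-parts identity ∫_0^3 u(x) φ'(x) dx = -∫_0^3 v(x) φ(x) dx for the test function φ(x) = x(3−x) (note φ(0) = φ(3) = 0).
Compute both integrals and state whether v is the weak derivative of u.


LHS = 0, RHS = 0. Yes, v = u' weakly.

u(x) = 2, classical derivative u'(x) = 0.
φ(x) = x(3−x), so φ'(x) = 3 - 2*x.
Note φ(0) = φ(3) = 0, so the boundary term u·φ vanishes.
LHS = ∫_0^3 u(x) φ'(x) dx = ∫_0^3 (6 - 4*x) dx. Term by term:
  ∫_0^3 -4*x dx = -18;  ∫_0^3 6 dx = 18.
Sum: -18 + 18 = 0.
So LHS = 0.
∫_0^3 v(x) φ(x) dx = ∫_0^3 (0) dx. Term by term:
  ∫_0^3 0 dx = 0.
So RHS = -∫_0^3 v(x) φ(x) dx = 0.
LHS = RHS, so the identity holds for this test φ.
Moreover u is smooth here and v(x) = u'(x) = 0 pointwise, so the identity holds for every test function. Hence v is the weak derivative of u.


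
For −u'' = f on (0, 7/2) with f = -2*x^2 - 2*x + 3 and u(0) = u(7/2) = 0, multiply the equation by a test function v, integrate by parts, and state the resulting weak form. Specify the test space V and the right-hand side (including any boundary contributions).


V = H^1_0(0, 7/2) (so v(0) = v(7/2) = 0); weak form: ∫_0^7/2 u'v' dx = ∫_0^7/2 (-2*x^2 - 2*x + 3) v dx for all v ∈ V.

Multiply both sides by a test function v and integrate from 0 to 7/2:
  ∫_0^7/2 −u''(x) v(x) dx = ∫_0^7/2 f(x) v(x) dx.
Integrate the LHS by parts once:
  ∫_0^7/2 −u'' v dx = −[u'(x) v(x)]_0^7/2 + ∫_0^7/2 u'(x) v'(x) dx.
Thus ∫_0^7/2 u'(x) v'(x) dx = ∫_0^7/2 f(x) v(x) dx + [u'(x) v(x)]_0^7/2.
Choose V so that boundary terms are either known or forced to vanish.
u is Dirichlet: u(0) = u(7/2) = 0. Let V = H^1_0(0, 7/2); then v(0) = v(7/2) = 0, and [u' v]_0^7/2 = 0.
Weak formulation: find u (satisfying any essential BC) such that ∫_0^7/2 u'(x) v'(x) dx = ∫_0^7/2 f v dx for all v ∈ V.
Substituting f(x) = -2*x^2 - 2*x + 3, the right-hand side is ∫_0^7/2 (-2*x^2 - 2*x + 3) v dx.


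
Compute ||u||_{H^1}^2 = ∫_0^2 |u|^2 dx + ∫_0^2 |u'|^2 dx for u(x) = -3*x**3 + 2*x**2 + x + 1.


||u||_{H^1}^2 = 9736/35

The H^1 norm (squared) on an interval (0, L) is
  ||u||_{H^1}^2 = ∫_0^L u(x)^2 dx + ∫_0^L u'(x)^2 dx.
Compute u'(x) = -9*x**2 + 4*x + 1.
Then u(x)^2 = 9*x**6 - 12*x**5 - 2*x**4 - 2*x**3 + 5*x**2 + 2*x + 1 and u'(x)^2 = 81*x**4 - 72*x**3 - 2*x**2 + 8*x + 1.
Integrate each monomial from 0 to 2 using ∫_0^2 c·x^n dx = c·2^(n+1)/(n+1):
  ∫_0^2 u(x)^2 dx = ∫_0^2 (9*x^6 - 12*x^5 - 2*x^4 - 2*x^3 + 5*x^2 + 2*x + 1) dx. Term by term:
    ∫_0^2 9*x^6 dx = 1152/7;  ∫_0^2 -12*x^5 dx = -128;  ∫_0^2 -2*x^4 dx = -64/5;
    ∫_0^2 -2*x^3 dx = -8;  ∫_0^2 5*x^2 dx = 40/3;  ∫_0^2 2*x dx = 4;
    ∫_0^2 1 dx = 2.
  Sum: 1152/7 − 128 − 64/5 − 8 + 40/3 + 4 + 2 = 3686/105.
  ∫_0^2 u'(x)^2 dx = ∫_0^2 (81*x^4 - 72*x^3 - 2*x^2 + 8*x + 1) dx. Term by term:
    ∫_0^2 81*x^4 dx = 2592/5;  ∫_0^2 -72*x^3 dx = -288;  ∫_0^2 -2*x^2 dx = -16/3;
    ∫_0^2 8*x dx = 16;  ∫_0^2 1 dx = 2.
  Sum: 2592/5 − 288 − 16/3 + 16 + 2 = 3646/15.
Adding: ||u||_{H^1}^2 = 3686/105 + 3646/15 = 9736/35.


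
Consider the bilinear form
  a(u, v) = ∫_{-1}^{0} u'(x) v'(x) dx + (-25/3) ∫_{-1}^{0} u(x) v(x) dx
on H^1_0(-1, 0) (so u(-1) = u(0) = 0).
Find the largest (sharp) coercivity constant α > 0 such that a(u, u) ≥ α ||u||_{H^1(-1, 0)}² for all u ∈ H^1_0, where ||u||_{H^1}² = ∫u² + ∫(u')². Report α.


α = (-25/3 + π^2)/(1 + π^2)

Coercivity of a(·,·) on H^1_0(-1, 0) means a(u, u) ≥ α ||u||_{H^1}² for every u ∈ H^1_0.
The interval has length L = 1, and Poincaré/coercivity depend only on L. Here a(u, u) = ∫(u')² + (-25/3)·∫u².
Here c = -25/3 < 0 with |c| < (π/L)² = π^2, so coercivity still holds. The condition a(u,u) ≥ α||u||_{H^1}² reads (1−α)∫(u')² ≥ (α−c)∫u². Any admissible α is ≤ 1 (rapidly oscillating u have ∫u²/∫(u')² → 0), and α = 1 would force 0 ≥ (1−c)∫u², impossible since c < 1; so 1−α > 0. By the sharp Poincaré inequality on H^1_0 of an interval of length L, ∫(u')² ≥ (π/L)²∫u² with equality for the first sine mode sin(π(x−x₀)/L) (x₀ the left endpoint), so the inequality holds for all u iff (1−α)(π/L)² ≥ α − c, i.e. α ≤ ((π/L)² + c)/((π/L)² + 1) = (1 + c(L/π)²)/(1 + (L/π)²). (Direct route, valid since c ≤ 0: Poincaré gives c∫u² ≥ c(L/π)²∫(u')², so a(u,u) ≥ (1 + c(L/π)²)∫(u')², while ||u||_{H^1}² ≤ (1 + (L/π)²)∫(u')²; dividing yields the same α.) With (π/L)² = π^2 and c = -25/3, the largest admissible constant is α = ((π/L)² + c)/((π/L)² + 1).
Simplifying, α = (-25/3 + π^2)/(1 + π^2).


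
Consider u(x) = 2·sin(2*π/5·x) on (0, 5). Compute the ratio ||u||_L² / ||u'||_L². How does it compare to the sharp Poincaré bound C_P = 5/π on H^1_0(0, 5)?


||u||_L² / ||u'||_L² = 5/(2*π) < C_P = 5/π.

u(x) = 2·sin(2*π/5·x), so u'(x) = 4*π*cos(2*π*x/5)/5.
Writing u(x) = A·sin(kπx/L) with A = 2 and k = 2, use ∫_0^L sin²(kπx/L) dx = L/2 and ∫_0^L cos²(kπx/L) dx = L/2.
u² = 4·sin²(2*π/5·x) and (u')² = 16*π^2/25·cos²(2*π/5·x), and each of sin², cos² integrates to L/2 = 5/2 over (0, 5).
∫_0^5 u² dx = 10, so ||u||_L² = sqrt(10).
∫_0^5 (u')² dx = 8*π^2/5, so ||u'||_L² = 2*sqrt(10)*π/5.
Ratio ||u||_L² / ||u'||_L² = 5/(2*π).
Sharp Poincaré constant on H^1_0(0, 5) is C_P = L/π = 5/π, achieved by sin(π/5·x).
This is the k = 2 harmonic; the ratio L/(kπ) is strictly less than C_P = L/π, consistent with the sharp inequality ||u||_L² ≤ C_P ||u'||_L².


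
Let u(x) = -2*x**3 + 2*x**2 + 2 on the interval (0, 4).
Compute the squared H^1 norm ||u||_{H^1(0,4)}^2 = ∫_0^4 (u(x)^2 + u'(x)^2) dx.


||u||_{H^1}^2 = 189776/21

The H^1 norm (squared) on an interval (0, L) is
  ||u||_{H^1}^2 = ∫_0^L u(x)^2 dx + ∫_0^L u'(x)^2 dx.
Compute u'(x) = -6*x**2 + 4*x.
Then u(x)^2 = 4*x**6 - 8*x**5 + 4*x**4 - 8*x**3 + 8*x**2 + 4 and u'(x)^2 = 36*x**4 - 48*x**3 + 16*x**2.
Integrate each monomial from 0 to 4 using ∫_0^4 c·x^n dx = c·4^(n+1)/(n+1):
  ∫_0^4 u(x)^2 dx = ∫_0^4 (4*x^6 - 8*x^5 + 4*x^4 - 8*x^3 + 8*x^2 + 4) dx. Term by term:
    ∫_0^4 4*x^6 dx = 65536/7;  ∫_0^4 -8*x^5 dx = -16384/3;  ∫_0^4 4*x^4 dx = 4096/5;
    ∫_0^4 -8*x^3 dx = -512;  ∫_0^4 8*x^2 dx = 512/3;  ∫_0^4 4 dx = 16.
  Sum: 65536/7 − 16384/3 + 4096/5 − 512 + 512/3 + 16 = 461456/105.
  ∫_0^4 u'(x)^2 dx = ∫_0^4 (36*x^4 - 48*x^3 + 16*x^2) dx. Term by term:
    ∫_0^4 36*x^4 dx = 36864/5;  ∫_0^4 -48*x^3 dx = -3072;  ∫_0^4 16*x^2 dx = 1024/3.
  Sum: 36864/5 − 3072 + 1024/3 = 69632/15.
Adding: ||u||_{H^1}^2 = 461456/105 + 69632/15 = 189776/21.


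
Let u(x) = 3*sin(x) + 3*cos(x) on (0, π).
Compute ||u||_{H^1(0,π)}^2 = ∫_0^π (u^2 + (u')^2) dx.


||u||_{H^1(0,π)}^2 = 18*π

u'(x) = -3*sin(x) + 3*cos(x).
Expand u² and (u')² and integrate term by term on (0, π), using: for integers n ≥ 1, ∫_0^π sin²(nx) dx = ∫_0^π cos²(nx) dx = π/2; for n ≠ n', ∫_0^π sin(nx)sin(n'x) dx = ∫_0^π cos(nx)cos(n'x) dx = 0; and by product-to-sum, ∫_0^π sin(nx)cos(n'x) dx = ½∫_0^π [sin((n+n')x) + sin((n−n')x)] dx, which is 0 when n+n' is even and 2n/(n²−n'²) when n+n' is odd (it need not vanish on (0, π)).
  u² squared terms: (3)²·∫cos(x)² dx = 9·π/2 = 9*π/2;  (3)²·∫sin(x)² dx = 9·π/2 = 9*π/2.
  u² cross terms: 2·(3)·(3)·∫cos(x)·sin(x) dx = 18·(0) = 0.
  So ∫_0^π u² dx = 9*π/2 + 9*π/2 + 0 = 9*π.
  (u')² squared terms: (-3)²·∫sin(x)² dx = 9·π/2 = 9*π/2;  (3)²·∫cos(x)² dx = 9·π/2 = 9*π/2.
  (u')² cross terms: 2·(-3)·(3)·∫sin(x)·cos(x) dx = -18·(0) = 0.
  So ∫_0^π (u')² dx = 9*π/2 + 9*π/2 + 0 = 9*π.
||u||_{H^1}^2 = (9*π) + (9*π) = 18*π.


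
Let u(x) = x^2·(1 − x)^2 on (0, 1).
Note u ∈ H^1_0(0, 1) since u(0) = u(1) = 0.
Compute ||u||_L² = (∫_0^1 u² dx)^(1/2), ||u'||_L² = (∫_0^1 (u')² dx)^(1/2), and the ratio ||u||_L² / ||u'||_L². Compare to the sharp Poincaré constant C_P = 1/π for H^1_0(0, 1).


||u||_L² / ||u'||_L² = sqrt(3)/6 < C_P = 1/π.

u(x) = x^2·(1 − x)^2, so u'(x) = 2*x*(x - 1)*(2*x - 1).
u(x) = x^2·(1 − x)^2 vanishes at x = 0 and x = 1, so u ∈ H^1_0(0, 1). Differentiate via the product rule and integrate the resulting polynomials term by term.
  ∫_0^1 u² dx = ∫_0^1 (x^8 - 4*x^7 + 6*x^6 - 4*x^5 + x^4) dx. Term by term:
    ∫_0^1 x^8 dx = 1/9;  ∫_0^1 -4*x^7 dx = -1/2;  ∫_0^1 6*x^6 dx = 6/7;
    ∫_0^1 -4*x^5 dx = -2/3;  ∫_0^1 x^4 dx = 1/5.
  Sum: 1/9 − 1/2 + 6/7 − 2/3 + 1/5 = 1/630.
  ∫_0^1 (u')² dx = ∫_0^1 (16*x^6 - 48*x^5 + 52*x^4 - 24*x^3 + 4*x^2) dx. Term by term:
    ∫_0^1 16*x^6 dx = 16/7;  ∫_0^1 -48*x^5 dx = -8;  ∫_0^1 52*x^4 dx = 52/5;
    ∫_0^1 -24*x^3 dx = -6;  ∫_0^1 4*x^2 dx = 4/3.
  Sum: 16/7 − 8 + 52/5 − 6 + 4/3 = 2/105.
∫_0^1 u² dx = 1/630, so ||u||_L² = sqrt(70)/210.
∫_0^1 (u')² dx = 2/105, so ||u'||_L² = sqrt(210)/105.
Ratio ||u||_L² / ||u'||_L² = sqrt(3)/6.
Sharp Poincaré constant on H^1_0(0, 1) is C_P = L/π = 1/π, achieved by sin(π·x).
A polynomial bump cannot attain the sharp Poincaré constant (only the first sine eigenfunction does), so the ratio is strictly less than C_P, consistent with ||u||_L² ≤ C_P ||u'||_L².


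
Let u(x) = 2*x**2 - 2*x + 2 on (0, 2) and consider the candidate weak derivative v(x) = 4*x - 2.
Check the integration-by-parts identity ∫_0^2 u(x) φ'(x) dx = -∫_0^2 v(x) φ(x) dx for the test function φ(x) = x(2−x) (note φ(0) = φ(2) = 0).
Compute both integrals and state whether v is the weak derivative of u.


LHS = -8/3, RHS = -8/3. Yes, v = u' weakly.

u(x) = 2*x**2 - 2*x + 2, classical derivative u'(x) = 4*x - 2.
φ(x) = x(2−x), so φ'(x) = 2 - 2*x.
Note φ(0) = φ(2) = 0, so the boundary term u·φ vanishes.
LHS = ∫_0^2 u(x) φ'(x) dx = ∫_0^2 (-4*x^3 + 8*x^2 - 8*x + 4) dx. Term by term:
  ∫_0^2 -4*x^3 dx = -16;  ∫_0^2 8*x^2 dx = 64/3;  ∫_0^2 -8*x dx = -16;
  ∫_0^2 4 dx = 8.
Sum: -16 + 64/3 − 16 + 8 = -8/3.
So LHS = -8/3.
∫_0^2 v(x) φ(x) dx = ∫_0^2 (-4*x^3 + 10*x^2 - 4*x) dx. Term by term:
  ∫_0^2 -4*x^3 dx = -16;  ∫_0^2 10*x^2 dx = 80/3;  ∫_0^2 -4*x dx = -8.
Sum: -16 + 80/3 − 8 = 8/3.
So RHS = -∫_0^2 v(x) φ(x) dx = -8/3.
LHS = RHS, so the identity holds for this test φ.
Moreover u is smooth here and v(x) = u'(x) = 4*x - 2 pointwise, so the identity holds for every test function. Hence v is the weak derivative of u.


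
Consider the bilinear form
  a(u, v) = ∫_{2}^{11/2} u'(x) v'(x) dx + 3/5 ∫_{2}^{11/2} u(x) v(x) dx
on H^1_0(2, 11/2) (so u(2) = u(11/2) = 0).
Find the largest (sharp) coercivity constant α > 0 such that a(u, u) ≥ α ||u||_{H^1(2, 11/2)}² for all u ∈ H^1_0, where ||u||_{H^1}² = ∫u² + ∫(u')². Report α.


α = (147 + 20*π^2)/(5*(4*π^2 + 49))

Coercivity of a(·,·) on H^1_0(2, 11/2) means a(u, u) ≥ α ||u||_{H^1}² for every u ∈ H^1_0.
The interval has length L = 7/2, and Poincaré/coercivity depend only on L. Here a(u, u) = ∫(u')² + (3/5)·∫u².
Here 0 < c = 3/5 < 1. The condition a(u,u) ≥ α||u||_{H^1}² reads (1−α)∫(u')² ≥ (α−c)∫u². Any admissible α is ≤ 1 (rapidly oscillating u have ∫u²/∫(u')² → 0), and α = 1 would force 0 ≥ (1−c)∫u², impossible since c < 1; so 1−α > 0. By the sharp Poincaré inequality on H^1_0 of an interval of length L, ∫(u')² ≥ (π/L)²∫u² with equality for the first sine mode sin(π(x−x₀)/L) (x₀ the left endpoint), so the inequality holds for all u iff (1−α)(π/L)² ≥ α − c, i.e. α ≤ ((π/L)² + c)/((π/L)² + 1) = (1 + c(L/π)²)/(1 + (L/π)²). With (π/L)² = 4*π^2/49 and c = 3/5, the largest admissible constant is α = ((π/L)² + c)/((π/L)² + 1).
Simplifying, α = (147 + 20*π^2)/(5*(4*π^2 + 49)).


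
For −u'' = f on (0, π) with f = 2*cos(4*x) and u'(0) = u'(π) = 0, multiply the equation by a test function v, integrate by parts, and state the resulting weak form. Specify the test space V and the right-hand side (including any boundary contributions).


V = H^1(0, π) (no boundary constraint on v; u is determined up to an additive constant); weak form: ∫_0^π u'v' dx = ∫_0^π (2*cos(4*x)) v dx for all v ∈ V.

Multiply both sides by a test function v and integrate from 0 to π:
  ∫_0^π −u''(x) v(x) dx = ∫_0^π f(x) v(x) dx.
Integrate the LHS by parts once:
  ∫_0^π −u'' v dx = −[u'(x) v(x)]_0^π + ∫_0^π u'(x) v'(x) dx.
Thus ∫_0^π u'(x) v'(x) dx = ∫_0^π f(x) v(x) dx + [u'(x) v(x)]_0^π.
Choose V so that boundary terms are either known or forced to vanish.
u has homogeneous Neumann: u'(0) = u'(π) = 0. So [u' v]_0^π = 0·v(π) − 0·v(0) = 0 for any v; take V = H^1(0, π).
Weak formulation: find u (satisfying any essential BC) such that ∫_0^π u'(x) v'(x) dx = ∫_0^π f v dx for all v ∈ V (homogeneous Neumann, so boundary terms vanish).
Substituting f(x) = 2*cos(4*x), the right-hand side is ∫_0^π (2*cos(4*x)) v dx.
Compatibility check (pure Neumann): taking v ≡ 1 ∈ V gives 0 = ∫_0^π f dx + (0) − (0), i.e. ∫_0^π f dx must equal u'(0) − u'(π) = 0. Indeed ∫_0^π (2*cos(4*x)) dx = 0, so the data are compatible. The solution is then unique only up to an additive constant (fix it e.g. by requiring ∫_0^π u dx = 0).


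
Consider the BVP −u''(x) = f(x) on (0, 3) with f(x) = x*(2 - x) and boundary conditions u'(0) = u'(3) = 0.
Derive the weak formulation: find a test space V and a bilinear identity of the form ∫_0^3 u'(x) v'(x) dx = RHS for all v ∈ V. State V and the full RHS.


V = H^1(0, 3) (no boundary constraint on v; u is determined up to an additive constant); weak form: ∫_0^3 u'v' dx = ∫_0^3 (x*(2 - x)) v dx for all v ∈ V.

Multiply both sides by a test function v and integrate from 0 to 3:
  ∫_0^3 −u''(x) v(x) dx = ∫_0^3 f(x) v(x) dx.
Integrate the LHS by parts once:
  ∫_0^3 −u'' v dx = −[u'(x) v(x)]_0^3 + ∫_0^3 u'(x) v'(x) dx.
Thus ∫_0^3 u'(x) v'(x) dx = ∫_0^3 f(x) v(x) dx + [u'(x) v(x)]_0^3.
Choose V so that boundary terms are either known or forced to vanish.
u has homogeneous Neumann: u'(0) = u'(3) = 0. So [u' v]_0^3 = 0·v(3) − 0·v(0) = 0 for any v; take V = H^1(0, 3).
Weak formulation: find u (satisfying any essential BC) such that ∫_0^3 u'(x) v'(x) dx = ∫_0^3 f v dx for all v ∈ V (homogeneous Neumann, so boundary terms vanish).
Substituting f(x) = x*(2 - x), the right-hand side is ∫_0^3 (x*(2 - x)) v dx.
Compatibility check (pure Neumann): taking v ≡ 1 ∈ V gives 0 = ∫_0^3 f dx + (0) − (0), i.e. ∫_0^3 f dx must equal u'(0) − u'(3) = 0. Indeed ∫_0^3 (x*(2 - x)) dx = 0, so the data are compatible. The solution is then unique only up to an additive constant (fix it e.g. by requiring ∫_0^3 u dx = 0).


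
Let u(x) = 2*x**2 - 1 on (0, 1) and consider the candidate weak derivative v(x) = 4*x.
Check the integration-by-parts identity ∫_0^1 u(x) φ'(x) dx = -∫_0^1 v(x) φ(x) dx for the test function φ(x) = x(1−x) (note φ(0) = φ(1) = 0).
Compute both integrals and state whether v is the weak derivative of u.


LHS = -1/3, RHS = -1/3. Yes, v = u' weakly.

u(x) = 2*x**2 - 1, classical derivative u'(x) = 4*x.
φ(x) = x(1−x), so φ'(x) = 1 - 2*x.
Note φ(0) = φ(1) = 0, so the boundary term u·φ vanishes.
LHS = ∫_0^1 u(x) φ'(x) dx = ∫_0^1 (-4*x^3 + 2*x^2 + 2*x - 1) dx. Term by term:
  ∫_0^1 -4*x^3 dx = -1;  ∫_0^1 2*x^2 dx = 2/3;  ∫_0^1 2*x dx = 1;
  ∫_0^1 -1 dx = -1.
Sum: -1 + 2/3 + 1 − 1 = -1/3.
So LHS = -1/3.
∫_0^1 v(x) φ(x) dx = ∫_0^1 (-4*x^3 + 4*x^2) dx. Term by term:
  ∫_0^1 -4*x^3 dx = -1;  ∫_0^1 4*x^2 dx = 4/3.
Sum: -1 + 4/3 = 1/3.
So RHS = -∫_0^1 v(x) φ(x) dx = -1/3.
LHS = RHS, so the identity holds for this test φ.
Moreover u is smooth here and v(x) = u'(x) = 4*x pointwise, so the identity holds for every test function. Hence v is the weak derivative of u.


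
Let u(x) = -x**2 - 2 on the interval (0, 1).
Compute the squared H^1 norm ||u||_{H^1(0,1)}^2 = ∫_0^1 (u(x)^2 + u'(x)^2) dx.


||u||_{H^1}^2 = 103/15

The H^1 norm (squared) on an interval (0, L) is
  ||u||_{H^1}^2 = ∫_0^L u(x)^2 dx + ∫_0^L u'(x)^2 dx.
Compute u'(x) = -2*x.
Then u(x)^2 = x**4 + 4*x**2 + 4 and u'(x)^2 = 4*x**2.
Integrate each monomial from 0 to 1 using ∫_0^1 c·x^n dx = c·1^(n+1)/(n+1):
  ∫_0^1 u(x)^2 dx = ∫_0^1 (x^4 + 4*x^2 + 4) dx. Term by term:
    ∫_0^1 x^4 dx = 1/5;  ∫_0^1 4*x^2 dx = 4/3;  ∫_0^1 4 dx = 4.
  Sum: 1/5 + 4/3 + 4 = 83/15.
  ∫_0^1 u'(x)^2 dx = ∫_0^1 (4*x^2) dx. Term by term:
    ∫_0^1 4*x^2 dx = 4/3.
Adding: ||u||_{H^1}^2 = 83/15 + 4/3 = 103/15.


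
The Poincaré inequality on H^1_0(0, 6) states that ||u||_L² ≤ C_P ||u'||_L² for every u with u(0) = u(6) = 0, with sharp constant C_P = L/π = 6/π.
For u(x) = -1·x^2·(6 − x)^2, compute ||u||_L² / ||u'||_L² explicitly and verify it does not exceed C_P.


||u||_L² / ||u'||_L² = sqrt(3) < C_P = 6/π.

u(x) = -1·x^2·(6 − x)^2, so u'(x) = 4*x*(-x^2 + 9*x - 18).
u(x) = -1·x^2·(6 − x)^2 vanishes at x = 0 and x = 6, so u ∈ H^1_0(0, 6). Differentiate via the product rule and integrate the resulting polynomials term by term.
  ∫_0^6 u² dx = ∫_0^6 (x^8 - 24*x^7 + 216*x^6 - 864*x^5 + 1296*x^4) dx. Term by term:
    ∫_0^6 x^8 dx = 1119744;  ∫_0^6 -24*x^7 dx = -5038848;  ∫_0^6 216*x^6 dx = 60466176/7;
    ∫_0^6 -864*x^5 dx = -6718464;  ∫_0^6 1296*x^4 dx = 10077696/5.
  Sum: 1119744 − 5038848 + 60466176/7 − 6718464 + 10077696/5 = 559872/35.
  ∫_0^6 (u')² dx = ∫_0^6 (16*x^6 - 288*x^5 + 1872*x^4 - 5184*x^3 + 5184*x^2) dx. Term by term:
    ∫_0^6 16*x^6 dx = 4478976/7;  ∫_0^6 -288*x^5 dx = -2239488;  ∫_0^6 1872*x^4 dx = 14556672/5;
    ∫_0^6 -5184*x^3 dx = -1679616;  ∫_0^6 5184*x^2 dx = 373248.
  Sum: 4478976/7 − 2239488 + 14556672/5 − 1679616 + 373248 = 186624/35.
∫_0^6 u² dx = 559872/35, so ||u||_L² = 432*sqrt(105)/35.
∫_0^6 (u')² dx = 186624/35, so ||u'||_L² = 432*sqrt(35)/35.
Ratio ||u||_L² / ||u'||_L² = sqrt(3).
Sharp Poincaré constant on H^1_0(0, 6) is C_P = L/π = 6/π, achieved by sin(π/6·x).
A polynomial bump cannot attain the sharp Poincaré constant (only the first sine eigenfunction does), so the ratio is strictly less than C_P, consistent with ||u||_L² ≤ C_P ||u'||_L².


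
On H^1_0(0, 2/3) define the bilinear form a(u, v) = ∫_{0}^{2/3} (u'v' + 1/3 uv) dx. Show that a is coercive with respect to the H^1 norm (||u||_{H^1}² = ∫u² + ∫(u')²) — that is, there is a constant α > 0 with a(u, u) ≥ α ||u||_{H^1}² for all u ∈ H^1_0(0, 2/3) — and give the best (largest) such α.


α = (4 + 27*π^2)/(3*(4 + 9*π^2))

Coercivity of a(·,·) on H^1_0(0, 2/3) means a(u, u) ≥ α ||u||_{H^1}² for every u ∈ H^1_0.
The interval has length L = 2/3, and Poincaré/coercivity depend only on L. Here a(u, u) = ∫(u')² + (1/3)·∫u².
Here 0 < c = 1/3 < 1. The condition a(u,u) ≥ α||u||_{H^1}² reads (1−α)∫(u')² ≥ (α−c)∫u². Any admissible α is ≤ 1 (rapidly oscillating u have ∫u²/∫(u')² → 0), and α = 1 would force 0 ≥ (1−c)∫u², impossible since c < 1; so 1−α > 0. By the sharp Poincaré inequality on H^1_0 of an interval of length L, ∫(u')² ≥ (π/L)²∫u² with equality for the first sine mode sin(π(x−x₀)/L) (x₀ the left endpoint), so the inequality holds for all u iff (1−α)(π/L)² ≥ α − c, i.e. α ≤ ((π/L)² + c)/((π/L)² + 1) = (1 + c(L/π)²)/(1 + (L/π)²). With (π/L)² = 9*π^2/4 and c = 1/3, the largest admissible constant is α = ((π/L)² + c)/((π/L)² + 1).
Simplifying, α = (4 + 27*π^2)/(3*(4 + 9*π^2)).


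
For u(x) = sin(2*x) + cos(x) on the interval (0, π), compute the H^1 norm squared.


||u||_{H^1(0,π)}^2 = 16/3 + 7*π/2

u'(x) = -sin(x) + 2*cos(2*x).
Expand u² and (u')² and integrate term by term on (0, π), using: for integers n ≥ 1, ∫_0^π sin²(nx) dx = ∫_0^π cos²(nx) dx = π/2; for n ≠ n', ∫_0^π sin(nx)sin(n'x) dx = ∫_0^π cos(nx)cos(n'x) dx = 0; and by product-to-sum, ∫_0^π sin(nx)cos(n'x) dx = ½∫_0^π [sin((n+n')x) + sin((n−n')x)] dx, which is 0 when n+n' is even and 2n/(n²−n'²) when n+n' is odd (it need not vanish on (0, π)).
  u² squared terms: (1)²·∫cos(x)² dx = 1·π/2 = π/2;  (1)²·∫sin(2x)² dx = 1·π/2 = π/2.
  u² cross terms: 2·(1)·(1)·∫cos(x)·sin(2x) dx = 2·(4/3) = 8/3.
  So ∫_0^π u² dx = π/2 + π/2 + 8/3 = 8/3 + π.
  (u')² squared terms: (-1)²·∫sin(x)² dx = 1·π/2 = π/2;  (2)²·∫cos(2x)² dx = 4·π/2 = 2*π.
  (u')² cross terms: 2·(-1)·(2)·∫sin(x)·cos(2x) dx = -4·(-2/3) = 8/3.
  So ∫_0^π (u')² dx = π/2 + 2*π + 8/3 = 8/3 + 5*π/2.
||u||_{H^1}^2 = (8/3 + π) + (8/3 + 5*π/2) = 16/3 + 7*π/2.


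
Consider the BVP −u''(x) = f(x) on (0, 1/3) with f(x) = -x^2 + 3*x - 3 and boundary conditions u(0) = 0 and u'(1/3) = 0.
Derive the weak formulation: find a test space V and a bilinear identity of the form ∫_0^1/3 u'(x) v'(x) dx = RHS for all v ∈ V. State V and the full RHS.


V = {v ∈ H^1(0, 1/3) : v(0) = 0} (test functions vanish at x = 0 where u is specified); weak form: ∫_0^1/3 u'v' dx = ∫_0^1/3 (-x^2 + 3*x - 3) v dx for all v ∈ V.

Multiply both sides by a test function v and integrate from 0 to 1/3:
  ∫_0^1/3 −u''(x) v(x) dx = ∫_0^1/3 f(x) v(x) dx.
Integrate the LHS by parts once:
  ∫_0^1/3 −u'' v dx = −[u'(x) v(x)]_0^1/3 + ∫_0^1/3 u'(x) v'(x) dx.
Thus ∫_0^1/3 u'(x) v'(x) dx = ∫_0^1/3 f(x) v(x) dx + [u'(x) v(x)]_0^1/3.
Choose V so that boundary terms are either known or forced to vanish.
Mixed BC: u(0) = 0 (Dirichlet) and u'(1/3) = 0 (Neumann). Define V = {v ∈ H^1(0, 1/3) : v(0) = 0}. Then [u' v]_0^1/3 = u'(1/3)·v(1/3) − u'(0)·0 = 0.
Weak formulation: find u (satisfying any essential BC) such that ∫_0^1/3 u'(x) v'(x) dx = ∫_0^1/3 f v dx for all v ∈ V (Dirichlet at 0 absorbed into V; the Neumann datum at x = 1/3 is zero, so no boundary term remains).
Substituting f(x) = -x^2 + 3*x - 3, the right-hand side is ∫_0^1/3 (-x^2 + 3*x - 3) v dx.


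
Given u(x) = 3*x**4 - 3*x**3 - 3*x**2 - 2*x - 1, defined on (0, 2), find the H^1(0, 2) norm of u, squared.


||u||_{H^1}^2 = 47674/105

The H^1 norm (squared) on an interval (0, L) is
  ||u||_{H^1}^2 = ∫_0^L u(x)^2 dx + ∫_0^L u'(x)^2 dx.
Compute u'(x) = 12*x**3 - 9*x**2 - 6*x - 2.
Then u(x)^2 = 9*x**8 - 18*x**7 - 9*x**6 + 6*x**5 + 15*x**4 + 18*x**3 + 10*x**2 + 4*x + 1 and u'(x)^2 = 144*x**6 - 216*x**5 - 63*x**4 + 60*x**3 + 72*x**2 + 24*x + 4.
Integrate each monomial from 0 to 2 using ∫_0^2 c·x^n dx = c·2^(n+1)/(n+1):
  ∫_0^2 u(x)^2 dx = ∫_0^2 (9*x^8 - 18*x^7 - 9*x^6 + 6*x^5 + 15*x^4 + 18*x^3 + 10*x^2 + 4*x + 1) dx. Term by term:
    ∫_0^2 9*x^8 dx = 512;  ∫_0^2 -18*x^7 dx = -576;  ∫_0^2 -9*x^6 dx = -1152/7;
    ∫_0^2 6*x^5 dx = 64;  ∫_0^2 15*x^4 dx = 96;  ∫_0^2 18*x^3 dx = 72;
    ∫_0^2 10*x^2 dx = 80/3;  ∫_0^2 4*x dx = 8;  ∫_0^2 1 dx = 2.
  Sum: 512 − 576 − 1152/7 + 64 + 96 + 72 + 80/3 + 8 + 2 = 842/21.
  ∫_0^2 u'(x)^2 dx = ∫_0^2 (144*x^6 - 216*x^5 - 63*x^4 + 60*x^3 + 72*x^2 + 24*x + 4) dx. Term by term:
    ∫_0^2 144*x^6 dx = 18432/7;  ∫_0^2 -216*x^5 dx = -2304;  ∫_0^2 -63*x^4 dx = -2016/5;
    ∫_0^2 60*x^3 dx = 240;  ∫_0^2 72*x^2 dx = 192;  ∫_0^2 24*x dx = 48;
    ∫_0^2 4 dx = 8.
  Sum: 18432/7 − 2304 − 2016/5 + 240 + 192 + 48 + 8 = 14488/35.
Adding: ||u||_{H^1}^2 = 842/21 + 14488/35 = 47674/105.


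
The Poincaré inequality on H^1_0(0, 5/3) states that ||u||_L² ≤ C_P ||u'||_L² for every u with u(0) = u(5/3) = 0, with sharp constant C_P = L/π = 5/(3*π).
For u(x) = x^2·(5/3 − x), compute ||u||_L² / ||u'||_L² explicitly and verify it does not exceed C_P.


||u||_L² / ||u'||_L² = 5*sqrt(14)/42 < C_P = 5/(3*π).

u(x) = x^2·(5/3 − x), so u'(x) = x*(10 - 9*x)/3.
u(x) = x^2·(5/3 − x) vanishes at x = 0 and x = 5/3, so u ∈ H^1_0(0, 5/3). Differentiate via the product rule and integrate the resulting polynomials term by term.
  ∫_0^5/3 u² dx = ∫_0^5/3 (x^6 - 10*x^5/3 + 25*x^4/9) dx. Term by term:
    ∫_0^5/3 x^6 dx = 78125/15309;  ∫_0^5/3 -10*x^5/3 dx = -78125/6561;  ∫_0^5/3 25*x^4/9 dx = 15625/2187.
  Sum: 78125/15309 − 78125/6561 + 15625/2187 = 15625/45927.
  ∫_0^5/3 (u')² dx = ∫_0^5/3 (9*x^4 - 20*x^3 + 100*x^2/9) dx. Term by term:
    ∫_0^5/3 9*x^4 dx = 625/27;  ∫_0^5/3 -20*x^3 dx = -3125/81;  ∫_0^5/3 100*x^2/9 dx = 12500/729.
  Sum: 625/27 − 3125/81 + 12500/729 = 1250/729.
∫_0^5/3 u² dx = 15625/45927, so ||u||_L² = 125*sqrt(7)/567.
∫_0^5/3 (u')² dx = 1250/729, so ||u'||_L² = 25*sqrt(2)/27.
Ratio ||u||_L² / ||u'||_L² = 5*sqrt(14)/42.
Sharp Poincaré constant on H^1_0(0, 5/3) is C_P = L/π = 5/(3*π), achieved by sin(3*π/5·x).
A polynomial bump cannot attain the sharp Poincaré constant (only the first sine eigenfunction does), so the ratio is strictly less than C_P, consistent with ||u||_L² ≤ C_P ||u'||_L².


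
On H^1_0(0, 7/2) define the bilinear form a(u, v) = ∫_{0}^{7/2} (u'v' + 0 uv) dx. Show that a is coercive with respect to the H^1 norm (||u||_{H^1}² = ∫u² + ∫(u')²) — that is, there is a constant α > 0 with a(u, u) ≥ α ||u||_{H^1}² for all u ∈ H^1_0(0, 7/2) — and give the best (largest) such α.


α = 4*π^2/(4*π^2 + 49)

Coercivity of a(·,·) on H^1_0(0, 7/2) means a(u, u) ≥ α ||u||_{H^1}² for every u ∈ H^1_0.
The interval has length L = 7/2, and Poincaré/coercivity depend only on L. Here a(u, u) = ∫(u')² + (0)·∫u².
Here c = 0, so a(u,u) = ∫(u')² alone. The condition a(u,u) ≥ α||u||_{H^1}² reads (1−α)∫(u')² ≥ (α−c)∫u². Any admissible α is ≤ 1 (rapidly oscillating u have ∫u²/∫(u')² → 0), and α = 1 would force 0 ≥ (1−c)∫u², impossible since c < 1; so 1−α > 0. By the sharp Poincaré inequality on H^1_0 of an interval of length L, ∫(u')² ≥ (π/L)²∫u² with equality for the first sine mode sin(π(x−x₀)/L) (x₀ the left endpoint), so the inequality holds for all u iff (1−α)(π/L)² ≥ α − c, i.e. α ≤ ((π/L)² + c)/((π/L)² + 1) = (1 + c(L/π)²)/(1 + (L/π)²). (Direct route, valid since c ≤ 0: Poincaré gives c∫u² ≥ c(L/π)²∫(u')², so a(u,u) ≥ (1 + c(L/π)²)∫(u')², while ||u||_{H^1}² ≤ (1 + (L/π)²)∫(u')²; dividing yields the same α.) With (π/L)² = 4*π^2/49 and c = 0, the largest admissible constant is α = ((π/L)² + c)/((π/L)² + 1).
Simplifying, α = 4*π^2/(4*π^2 + 49).


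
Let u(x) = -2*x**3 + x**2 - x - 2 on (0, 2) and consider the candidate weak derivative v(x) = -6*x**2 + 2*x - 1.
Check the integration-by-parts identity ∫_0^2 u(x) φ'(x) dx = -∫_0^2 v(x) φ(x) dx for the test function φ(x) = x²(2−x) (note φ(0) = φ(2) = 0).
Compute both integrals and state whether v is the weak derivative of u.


LHS = 164/15, RHS = 164/15. Yes, v = u' weakly.

u(x) = -2*x**3 + x**2 - x - 2, classical derivative u'(x) = -6*x**2 + 2*x - 1.
φ(x) = x²(2−x), so φ'(x) = x*(4 - 3*x).
Note φ(0) = φ(2) = 0, so the boundary term u·φ vanishes.
LHS = ∫_0^2 u(x) φ'(x) dx = ∫_0^2 (6*x^5 - 11*x^4 + 7*x^3 + 2*x^2 - 8*x) dx. Term by term:
  ∫_0^2 6*x^5 dx = 64;  ∫_0^2 -11*x^4 dx = -352/5;  ∫_0^2 7*x^3 dx = 28;
  ∫_0^2 2*x^2 dx = 16/3;  ∫_0^2 -8*x dx = -16.
Sum: 64 − 352/5 + 28 + 16/3 − 16 = 164/15.
So LHS = 164/15.
∫_0^2 v(x) φ(x) dx = ∫_0^2 (6*x^5 - 14*x^4 + 5*x^3 - 2*x^2) dx. Term by term:
  ∫_0^2 6*x^5 dx = 64;  ∫_0^2 -14*x^4 dx = -448/5;  ∫_0^2 5*x^3 dx = 20;
  ∫_0^2 -2*x^2 dx = -16/3.
Sum: 64 − 448/5 + 20 − 16/3 = -164/15.
So RHS = -∫_0^2 v(x) φ(x) dx = 164/15.
LHS = RHS, so the identity holds for this test φ.
Moreover u is smooth here and v(x) = u'(x) = -6*x**2 + 2*x - 1 pointwise, so the identity holds for every test function. Hence v is the weak derivative of u.


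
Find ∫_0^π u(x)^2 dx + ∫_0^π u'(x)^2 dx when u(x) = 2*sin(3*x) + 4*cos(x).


||u||_{H^1(0,π)}^2 = 36*π

u'(x) = -4*sin(x) + 6*cos(3*x).
Expand u² and (u')² and integrate term by term on (0, π), using: for integers n ≥ 1, ∫_0^π sin²(nx) dx = ∫_0^π cos²(nx) dx = π/2; for n ≠ n', ∫_0^π sin(nx)sin(n'x) dx = ∫_0^π cos(nx)cos(n'x) dx = 0; and by product-to-sum, ∫_0^π sin(nx)cos(n'x) dx = ½∫_0^π [sin((n+n')x) + sin((n−n')x)] dx, which is 0 when n+n' is even and 2n/(n²−n'²) when n+n' is odd (it need not vanish on (0, π)).
  u² squared terms: (2)²·∫sin(3x)² dx = 4·π/2 = 2*π;  (4)²·∫cos(x)² dx = 16·π/2 = 8*π.
  u² cross terms: 2·(2)·(4)·∫sin(3x)·cos(x) dx = 16·(0) = 0.
  So ∫_0^π u² dx = 2*π + 8*π + 0 = 10*π.
  (u')² squared terms: (-4)²·∫sin(x)² dx = 16·π/2 = 8*π;  (6)²·∫cos(3x)² dx = 36·π/2 = 18*π.
  (u')² cross terms: 2·(-4)·(6)·∫sin(x)·cos(3x) dx = -48·(0) = 0.
  So ∫_0^π (u')² dx = 8*π + 18*π + 0 = 26*π.
||u||_{H^1}^2 = (10*π) + (26*π) = 36*π.


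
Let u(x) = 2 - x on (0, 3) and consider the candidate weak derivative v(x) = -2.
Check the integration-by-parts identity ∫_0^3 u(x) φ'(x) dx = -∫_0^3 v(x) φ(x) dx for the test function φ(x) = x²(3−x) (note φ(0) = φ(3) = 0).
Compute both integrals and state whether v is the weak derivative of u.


LHS = 27/4, RHS = 27/2. No, v is not the weak derivative of u.

u(x) = 2 - x, classical derivative u'(x) = -1.
φ(x) = x²(3−x), so φ'(x) = 3*x*(2 - x).
Note φ(0) = φ(3) = 0, so the boundary term u·φ vanishes.
LHS = ∫_0^3 u(x) φ'(x) dx = ∫_0^3 (3*x^3 - 12*x^2 + 12*x) dx. Term by term:
  ∫_0^3 3*x^3 dx = 243/4;  ∫_0^3 -12*x^2 dx = -108;  ∫_0^3 12*x dx = 54.
Sum: 243/4 − 108 + 54 = 27/4.
So LHS = 27/4.
∫_0^3 v(x) φ(x) dx = ∫_0^3 (2*x^3 - 6*x^2) dx. Term by term:
  ∫_0^3 2*x^3 dx = 81/2;  ∫_0^3 -6*x^2 dx = -54.
Sum: 81/2 − 54 = -27/2.
So RHS = -∫_0^3 v(x) φ(x) dx = 27/2.
LHS − RHS = -27/4 ≠ 0, so the identity fails.
(For a valid weak derivative the identity must hold for EVERY test function, in particular this one. The failure shows v is NOT the weak derivative of u.)
Correct weak derivative would be u'(x) = -1.


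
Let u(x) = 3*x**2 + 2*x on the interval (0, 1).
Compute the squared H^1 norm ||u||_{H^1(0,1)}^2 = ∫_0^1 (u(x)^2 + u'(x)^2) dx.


||u||_{H^1}^2 = 512/15

The H^1 norm (squared) on an interval (0, L) is
  ||u||_{H^1}^2 = ∫_0^L u(x)^2 dx + ∫_0^L u'(x)^2 dx.
Compute u'(x) = 6*x + 2.
Then u(x)^2 = 9*x**4 + 12*x**3 + 4*x**2 and u'(x)^2 = 36*x**2 + 24*x + 4.
Integrate each monomial from 0 to 1 using ∫_0^1 c·x^n dx = c·1^(n+1)/(n+1):
  ∫_0^1 u(x)^2 dx = ∫_0^1 (9*x^4 + 12*x^3 + 4*x^2) dx. Term by term:
    ∫_0^1 9*x^4 dx = 9/5;  ∫_0^1 12*x^3 dx = 3;  ∫_0^1 4*x^2 dx = 4/3.
  Sum: 9/5 + 3 + 4/3 = 92/15.
  ∫_0^1 u'(x)^2 dx = ∫_0^1 (36*x^2 + 24*x + 4) dx. Term by term:
    ∫_0^1 36*x^2 dx = 12;  ∫_0^1 24*x dx = 12;  ∫_0^1 4 dx = 4.
  Sum: 12 + 12 + 4 = 28.
Adding: ||u||_{H^1}^2 = 92/15 + 28 = 512/15.


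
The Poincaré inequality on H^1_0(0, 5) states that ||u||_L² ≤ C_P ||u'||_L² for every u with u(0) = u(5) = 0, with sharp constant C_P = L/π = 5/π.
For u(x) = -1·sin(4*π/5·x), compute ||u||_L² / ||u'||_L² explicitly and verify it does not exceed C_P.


||u||_L² / ||u'||_L² = 5/(4*π) < C_P = 5/π.

u(x) = -1·sin(4*π/5·x), so u'(x) = -4*π*cos(4*π*x/5)/5.
Writing u(x) = A·sin(kπx/L) with A = -1 and k = 4, use ∫_0^L sin²(kπx/L) dx = L/2 and ∫_0^L cos²(kπx/L) dx = L/2.
u² = 1·sin²(4*π/5·x) and (u')² = 16*π^2/25·cos²(4*π/5·x), and each of sin², cos² integrates to L/2 = 5/2 over (0, 5).
∫_0^5 u² dx = 5/2, so ||u||_L² = sqrt(10)/2.
∫_0^5 (u')² dx = 8*π^2/5, so ||u'||_L² = 2*sqrt(10)*π/5.
Ratio ||u||_L² / ||u'||_L² = 5/(4*π).
Sharp Poincaré constant on H^1_0(0, 5) is C_P = L/π = 5/π, achieved by sin(π/5·x).
This is the k = 4 harmonic; the ratio L/(kπ) is strictly less than C_P = L/π, consistent with the sharp inequality ||u||_L² ≤ C_P ||u'||_L².


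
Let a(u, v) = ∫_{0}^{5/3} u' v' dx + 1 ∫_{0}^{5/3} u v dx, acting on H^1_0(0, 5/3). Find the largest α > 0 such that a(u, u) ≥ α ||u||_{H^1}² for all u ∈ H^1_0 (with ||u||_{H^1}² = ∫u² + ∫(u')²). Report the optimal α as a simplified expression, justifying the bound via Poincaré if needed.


α = 1

Coercivity of a(·,·) on H^1_0(0, 5/3) means a(u, u) ≥ α ||u||_{H^1}² for every u ∈ H^1_0.
The interval has length L = 5/3, and Poincaré/coercivity depend only on L. Here a(u, u) = ∫(u')² + (1)·∫u².
Here c = 1 ≥ 1, so a(u,u) = ∫(u')² + c∫u² ≥ ∫(u')² + ∫u² = ||u||_{H^1}², i.e. α = 1 works. No larger α is possible: a(u,u) ≥ α||u||_{H^1}² means (1−α)∫(u')² ≥ (α−c)∫u², and for the modes u_n = sin(nπ(x−x₀)/L) (x₀ the left endpoint) one has ∫u_n²/∫(u_n')² = (L/(nπ))² → 0, so a(u_n,u_n)/||u_n||_{H^1}² → 1. Hence the optimal constant is α = 1.
Therefore α = 1.


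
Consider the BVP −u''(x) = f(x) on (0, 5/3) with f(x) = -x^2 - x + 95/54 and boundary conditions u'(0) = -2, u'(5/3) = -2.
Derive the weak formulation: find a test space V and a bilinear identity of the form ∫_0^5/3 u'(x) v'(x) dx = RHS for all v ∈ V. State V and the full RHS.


V = H^1(0, 5/3) (v unrestricted at boundary; u is determined up to an additive constant); weak form: ∫_0^5/3 u'v' dx = ∫_0^5/3 (-x^2 - x + 95/54) v dx − 2·v(5/3) + 2·v(0) for all v ∈ V.

Multiply both sides by a test function v and integrate from 0 to 5/3:
  ∫_0^5/3 −u''(x) v(x) dx = ∫_0^5/3 f(x) v(x) dx.
Integrate the LHS by parts once:
  ∫_0^5/3 −u'' v dx = −[u'(x) v(x)]_0^5/3 + ∫_0^5/3 u'(x) v'(x) dx.
Thus ∫_0^5/3 u'(x) v'(x) dx = ∫_0^5/3 f(x) v(x) dx + [u'(x) v(x)]_0^5/3.
Choose V so that boundary terms are either known or forced to vanish.
u has inhomogeneous Neumann u'(0) = -2, u'(5/3) = -2. [u' v]_0^5/3 = (-2)·v(5/3) − (-2)·v(0) = − 2·v(5/3) + 2·v(0). Take V = H^1(0, 5/3); boundary term becomes part of RHS.
Weak formulation: find u (satisfying any essential BC) such that ∫_0^5/3 u'(x) v'(x) dx = ∫_0^5/3 f v dx − 2·v(5/3) + 2·v(0) for all v ∈ V (Neumann data are natural BCs: they enter the RHS as boundary terms).
Substituting f(x) = -x^2 - x + 95/54, the right-hand side is ∫_0^5/3 (-x^2 - x + 95/54) v dx − 2·v(5/3) + 2·v(0).
Compatibility check (pure Neumann): taking v ≡ 1 ∈ V gives 0 = ∫_0^5/3 f dx + (-2) − (-2), i.e. ∫_0^5/3 f dx must equal u'(0) − u'(5/3) = 0. Indeed ∫_0^5/3 (-x^2 - x + 95/54) dx = 0, so the data are compatible. The solution is then unique only up to an additive constant (fix it e.g. by requiring ∫_0^5/3 u dx = 0).
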